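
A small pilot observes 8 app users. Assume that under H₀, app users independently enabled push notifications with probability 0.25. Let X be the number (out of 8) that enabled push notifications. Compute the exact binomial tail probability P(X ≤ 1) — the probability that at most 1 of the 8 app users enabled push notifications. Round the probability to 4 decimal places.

P = 0.3671

X is binomial with n = 8 and p = 0.25.
P(X ≤ 1) = C(8,0)·0.25^0·0.75^8 + C(8,1)·0.25^1·0.75^7.
= 0.100113 + 0.266968 = 0.3671.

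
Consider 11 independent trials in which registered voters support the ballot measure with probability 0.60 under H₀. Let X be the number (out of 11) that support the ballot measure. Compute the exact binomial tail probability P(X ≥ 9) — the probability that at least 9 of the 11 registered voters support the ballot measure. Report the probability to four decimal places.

P = 0.1189

X ~ Binomial(n=11, p=0.60).
P(X ≥ 9) = C(11,9)·0.60^9·0.40^2 + C(11,10)·0.60^10·0.40^1 + C(11,11)·0.60^11·0.40^0.
= 0.088684 + 0.026605 + 0.003628 = 0.1189.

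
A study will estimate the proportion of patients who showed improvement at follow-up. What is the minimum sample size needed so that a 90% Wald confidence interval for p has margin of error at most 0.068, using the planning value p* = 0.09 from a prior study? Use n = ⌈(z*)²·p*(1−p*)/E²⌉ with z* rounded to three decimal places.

n = 48

The 90% critical value is z* = 1.645.
p*(1−p*) = 0.09·0.91 = 0.0819.
(z*)²·p*(1−p*)/E² = 2.706025·0.0819/0.004624 = 47.929.
Rounding up, n = 48.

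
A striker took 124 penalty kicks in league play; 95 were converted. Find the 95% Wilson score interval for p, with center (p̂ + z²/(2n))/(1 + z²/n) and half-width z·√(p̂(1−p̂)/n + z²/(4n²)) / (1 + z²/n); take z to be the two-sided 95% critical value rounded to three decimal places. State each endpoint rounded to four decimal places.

(0.6843, 0.8319)

p̂ = 95/124 = 0.76613; z = 1.960, so z² = 3.841600.
Denominator 1 + z²/n = 1 + 3.841600/124 = 1.030981.
Adjusted center: (0.76613 + z²/(2n))/1.030981 = 0.75813.
Radicand: p̂(1−p̂)/n + z²/(4n²) = 0.001444962 + 0.000062461 = 0.001507423.
Half-width = z·√(radicand)/denom = 1.960·0.038826/1.030981 = 0.07381.
So the interval runs from 0.6843 to 0.8319.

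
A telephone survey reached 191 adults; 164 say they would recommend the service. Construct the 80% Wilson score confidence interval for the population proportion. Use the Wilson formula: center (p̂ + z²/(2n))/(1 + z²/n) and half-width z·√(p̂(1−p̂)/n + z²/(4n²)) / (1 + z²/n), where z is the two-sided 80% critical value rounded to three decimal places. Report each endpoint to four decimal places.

Here p̂ = 164/191 = 0.85864 and z = 1.282 (z² = 1.643524).
1 + z²/n = 1.008605.
Adjusted center: (0.85864 + z²/(2n))/1.008605 = 0.85558.
Radicand: p̂(1−p̂)/n + z²/(4n²) = 0.000635488 + 0.000011263 = 0.000646751.
Half-width = 1.282·√0.000646751/1.008605 = 0.03232.
Interval: 0.85558 ± 0.03232 → (0.8233, 0.8879).

(0.8233, 0.8879)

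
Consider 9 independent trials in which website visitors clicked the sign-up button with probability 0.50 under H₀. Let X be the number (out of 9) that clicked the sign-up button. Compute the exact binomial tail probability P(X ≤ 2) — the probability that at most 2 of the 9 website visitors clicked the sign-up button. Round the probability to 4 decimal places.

X ~ Binomial(n=9, p=0.50).
P(X ≤ 2) = C(9,0)·0.50^0·0.50^9 + C(9,1)·0.50^1·0.50^8 + C(9,2)·0.50^2·0.50^7.
= 0.001953 + 0.017578 + 0.070312 = 0.0898.

P = 0.0898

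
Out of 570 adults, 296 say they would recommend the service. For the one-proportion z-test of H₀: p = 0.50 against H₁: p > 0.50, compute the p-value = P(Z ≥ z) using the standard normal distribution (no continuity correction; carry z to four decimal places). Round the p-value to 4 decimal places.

p-value = 0.1784

The sample proportion is 296/570 = 0.51930.
SE₀ = √(0.50·0.50/570) = 0.020943.
z = (p̂ − p₀)/SE = (296/570 − 0.50)/0.020943 ≈ 0.9215.
From the standard normal, P(Z ≥ z) = 0.1784.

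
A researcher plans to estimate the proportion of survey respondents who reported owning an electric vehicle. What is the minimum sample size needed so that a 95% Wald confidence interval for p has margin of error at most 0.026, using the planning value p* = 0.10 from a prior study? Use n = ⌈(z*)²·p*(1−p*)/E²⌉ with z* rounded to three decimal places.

The 95% critical value is z* = 1.960.
p*(1−p*) = 0.0900.
Required n before rounding: 3.841600 × 0.0900 / 0.026² = 511.456.
⌈511.456⌉ = 512.

n = 512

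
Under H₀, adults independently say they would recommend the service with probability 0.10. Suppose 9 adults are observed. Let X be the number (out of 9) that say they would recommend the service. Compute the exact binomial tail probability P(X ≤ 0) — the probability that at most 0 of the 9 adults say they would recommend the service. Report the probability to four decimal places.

X ~ Binomial(n=9, p=0.10).
P(X ≤ 0) = C(9,0)·0.10^0·0.90^9.
= 0.387420 = 0.3874.

P = 0.3874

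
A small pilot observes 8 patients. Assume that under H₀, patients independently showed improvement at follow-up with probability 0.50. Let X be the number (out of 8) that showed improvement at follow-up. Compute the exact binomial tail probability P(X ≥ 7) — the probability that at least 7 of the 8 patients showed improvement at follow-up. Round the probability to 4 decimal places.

X is binomial with n = 8 and p = 0.50.
P(X ≥ 7) = C(8,7)·0.50^7·0.50^1 + C(8,8)·0.50^8·0.50^0.
= 0.031250 + 0.003906 = 0.0352.

P = 0.0352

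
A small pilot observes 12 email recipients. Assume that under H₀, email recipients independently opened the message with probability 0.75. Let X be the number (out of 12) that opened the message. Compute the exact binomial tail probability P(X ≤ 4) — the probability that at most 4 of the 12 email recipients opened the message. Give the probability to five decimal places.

X ~ Binomial(n=12, p=0.75).
P(X ≤ 4) = Σ_{j=0}^{4} C(12,j)·0.75^j·0.25^{12−j}.
= 0.000000 + 0.000002 + 0.000035 + 0.000354 + 0.002390 = 0.00278.

P = 0.00278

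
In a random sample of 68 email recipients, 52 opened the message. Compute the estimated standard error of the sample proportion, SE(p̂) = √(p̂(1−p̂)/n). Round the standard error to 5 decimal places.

p̂ = 52/68 = 0.76471.
p̂(1−p̂) = 0.76471·0.23529 = 0.179929.
SE = √(0.179929/68) = 0.05144.

SE = 0.05144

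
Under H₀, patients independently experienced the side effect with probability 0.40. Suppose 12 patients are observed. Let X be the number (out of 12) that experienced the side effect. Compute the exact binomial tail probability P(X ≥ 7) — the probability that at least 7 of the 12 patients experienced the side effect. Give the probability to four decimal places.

P = 0.1582

X is binomial with n = 12 and p = 0.40.
P(X ≥ 7) = Σ_{j=7}^{12} C(12,j)·0.40^j·0.60^{12−j}.
= 0.100902 + 0.042043 + 0.012457 + 0.002491 + 0.000302 + 0.000017 = 0.1582.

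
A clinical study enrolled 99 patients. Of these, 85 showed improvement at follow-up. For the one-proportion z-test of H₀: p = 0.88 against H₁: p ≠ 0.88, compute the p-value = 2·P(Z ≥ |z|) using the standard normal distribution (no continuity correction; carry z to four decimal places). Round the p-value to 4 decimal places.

p-value = 0.5120

p̂ = 85/99 = 0.85859.
Under H₀, SE = √(p₀(1−p₀)/n) = √(0.88·0.12/99) = √0.001066667 = 0.032660.
Test statistic (full precision, shown to 4 dp): z = (85/99 − 0.88)/SE₀ ≈ -0.6557.
p-value = 2·P(Z ≥ |z|) with z = -0.6557 → 0.5120.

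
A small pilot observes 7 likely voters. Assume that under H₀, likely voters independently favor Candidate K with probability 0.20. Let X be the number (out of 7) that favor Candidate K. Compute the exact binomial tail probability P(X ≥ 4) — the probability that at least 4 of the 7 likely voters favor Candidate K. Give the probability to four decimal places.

P = 0.0333

X is binomial with n = 7 and p = 0.20.
P(X ≥ 4) = C(7,4)·0.20^4·0.80^3 + C(7,5)·0.20^5·0.80^2 + C(7,6)·0.20^6·0.80^1 + C(7,7)·0.20^7·0.80^0.
= 0.028672 + 0.004301 + 0.000358 + 0.000013 = 0.0333.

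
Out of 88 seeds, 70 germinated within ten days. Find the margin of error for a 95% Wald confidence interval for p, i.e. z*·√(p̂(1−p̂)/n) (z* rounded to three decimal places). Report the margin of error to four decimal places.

ME = 0.0843

With x = 70 successes in n = 88, p̂ = 0.79545.
SE(p̂) = √(0.79545·0.20455/88) = 0.042999.
z* = 1.960 at the 95% level.
ME = 1.960·0.042999 = 0.0843.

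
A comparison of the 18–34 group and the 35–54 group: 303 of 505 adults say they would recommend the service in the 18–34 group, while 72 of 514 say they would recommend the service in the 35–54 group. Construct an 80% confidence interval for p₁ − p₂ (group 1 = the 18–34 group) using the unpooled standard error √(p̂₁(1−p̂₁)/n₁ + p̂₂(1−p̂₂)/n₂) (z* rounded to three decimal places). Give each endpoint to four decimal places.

p̂₁ = 0.60000, p̂₂ = 0.14008, so the observed difference is 0.45992.
Unpooled SE = √(p̂₁(1−p̂₁)/n₁ + p̂₂(1−p̂₂)/n₂) = √(0.000475248 + 0.000234350) = 0.026638.
z* = 1.282 at the 80% level. Margin = 1.282·0.026638 = 0.03415.
CI: 0.45992 ± 0.03415 = (0.4258, 0.4941).

(0.4258, 0.4941)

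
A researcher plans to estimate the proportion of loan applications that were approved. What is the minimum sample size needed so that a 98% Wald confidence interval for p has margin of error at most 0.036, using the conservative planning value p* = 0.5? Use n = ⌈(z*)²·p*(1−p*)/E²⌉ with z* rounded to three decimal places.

The 98% critical value is z* = 2.326.
p*(1−p*) = 0.2500.
(z*)²·p*(1−p*)/E² = 5.410276·0.2500/0.001296 = 1043.649.
⌈1043.649⌉ = 1044.

n = 1044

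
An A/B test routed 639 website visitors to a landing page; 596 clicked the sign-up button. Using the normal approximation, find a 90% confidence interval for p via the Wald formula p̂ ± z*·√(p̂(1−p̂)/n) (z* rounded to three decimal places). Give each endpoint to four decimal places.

(0.9164, 0.9490)

p̂ = 596/639 = 0.93271.
Standard error of p̂: √(0.062764/639) = √0.000098223 = 0.009911.
For 90% confidence, z* = 1.645.
Margin of error: 1.645 × 0.009911 = 0.01630.
Interval: 0.93271 ± 0.01630 → (0.9164, 0.9490).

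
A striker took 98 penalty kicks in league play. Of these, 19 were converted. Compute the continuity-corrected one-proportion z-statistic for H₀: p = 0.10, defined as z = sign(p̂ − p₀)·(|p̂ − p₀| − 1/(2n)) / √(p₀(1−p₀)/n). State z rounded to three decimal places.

The sample proportion is 19/98 = 0.19388. p̂ − p₀ = 0.093878.
1/(2n) = 0.005102.
Corrected numerator: |0.093878| − 0.005102 = 0.088776.
SE₀ = √(0.10·0.90/98) = 0.030305.
z = (+)0.088776/0.030305 = 2.929.

z = 2.929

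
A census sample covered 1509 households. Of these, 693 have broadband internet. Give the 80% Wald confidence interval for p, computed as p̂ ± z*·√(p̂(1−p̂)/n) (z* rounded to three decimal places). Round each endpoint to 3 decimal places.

(0.443, 0.476)

p̂ = 693/1509 = 0.45924.
Standard error of p̂: √(0.248339/1509) = √0.000164572 = 0.012829.
For 80% confidence, z* = 1.282.
Margin of error: 1.282 × 0.012829 = 0.01645.
Interval: 0.45924 ± 0.01645 → (0.443, 0.476).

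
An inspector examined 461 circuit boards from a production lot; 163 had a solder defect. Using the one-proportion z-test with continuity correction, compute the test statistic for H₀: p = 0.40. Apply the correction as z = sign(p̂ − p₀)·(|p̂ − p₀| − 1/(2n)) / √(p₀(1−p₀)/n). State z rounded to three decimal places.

Sample proportion p̂ = 163/461 = 0.35358. p̂ − p₀ = -0.046421.
1/(2n) = 0.001085.
Corrected numerator: |-0.046421| − 0.001085 = 0.045336.
Null standard error: √(0.40·0.60/461) = √0.000520607 = 0.022817.
z = (−)0.045336/0.022817 = -1.987.

z = -1.987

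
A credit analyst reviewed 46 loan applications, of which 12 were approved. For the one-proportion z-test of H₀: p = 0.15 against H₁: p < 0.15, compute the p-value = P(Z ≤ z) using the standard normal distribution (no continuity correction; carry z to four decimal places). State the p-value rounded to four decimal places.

The sample proportion is 12/46 = 0.26087.
Null standard error: √(0.15·0.85/46) = √0.002771739 = 0.052647.
Test statistic (full precision, shown to 4 dp): z = (12/46 − 0.15)/SE₀ ≈ 2.1059.
p-value = P(Z ≤ z) with z = 2.1059 → 0.9824.

p-value = 0.9824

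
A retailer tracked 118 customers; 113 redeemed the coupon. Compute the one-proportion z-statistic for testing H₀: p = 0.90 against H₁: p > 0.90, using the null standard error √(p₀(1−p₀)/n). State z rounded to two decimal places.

With x = 113 successes in n = 118, p̂ = 0.95763.
SE₀ = √(0.90·0.10/118) = 0.027617.
Test statistic: z = 0.05763/0.027617 = 2.09.

z = 2.09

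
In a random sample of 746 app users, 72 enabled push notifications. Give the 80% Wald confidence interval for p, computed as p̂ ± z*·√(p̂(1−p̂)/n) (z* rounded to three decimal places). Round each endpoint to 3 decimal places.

(0.083, 0.110)

p̂ = 72/746 = 0.09651.
SE(p̂) = √(0.09651·0.90349/746) = 0.010812.
For 80% confidence, z* = 1.282.
Margin of error: 1.282 × 0.010812 = 0.01386.
Interval: 0.09651 ± 0.01386 → (0.083, 0.110).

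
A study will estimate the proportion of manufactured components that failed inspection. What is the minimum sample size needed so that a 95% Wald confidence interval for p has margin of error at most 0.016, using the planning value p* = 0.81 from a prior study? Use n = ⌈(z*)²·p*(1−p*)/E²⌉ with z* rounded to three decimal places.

The 95% critical value is z* = 1.960.
p*(1−p*) = 0.81·0.19 = 0.1539.
Required n before rounding: 3.841600 × 0.1539 / 0.016² = 2309.462.
Rounding up, n = 2310.

n = 2310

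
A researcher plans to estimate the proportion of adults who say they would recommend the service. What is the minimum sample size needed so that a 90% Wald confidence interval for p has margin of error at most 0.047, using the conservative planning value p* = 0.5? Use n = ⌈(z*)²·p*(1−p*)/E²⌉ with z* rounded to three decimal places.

The 90% critical value is z* = 1.645.
p*(1−p*) = 0.2500.
(z*)²·p*(1−p*)/E² = 2.706025·0.2500/0.002209 = 306.250.
Rounding up, n = 307.

n = 307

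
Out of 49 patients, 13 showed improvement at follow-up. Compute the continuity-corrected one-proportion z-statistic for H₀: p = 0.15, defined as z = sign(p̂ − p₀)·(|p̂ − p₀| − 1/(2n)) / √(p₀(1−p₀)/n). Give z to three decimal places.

Sample proportion p̂ = 13/49 = 0.26531. p̂ − p₀ = 0.115306.
Continuity correction 1/(2n) = 1/98 = 0.010204.
Corrected numerator: |0.115306| − 0.010204 = 0.105102.
Null standard error: √(0.15·0.85/49) = √0.002602041 = 0.051010.
z = +0.105102/0.051010 = 2.060.

z = 2.060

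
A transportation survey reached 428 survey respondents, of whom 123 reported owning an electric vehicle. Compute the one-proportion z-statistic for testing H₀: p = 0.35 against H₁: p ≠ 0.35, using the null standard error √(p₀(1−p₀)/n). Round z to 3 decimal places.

z = -2.716

With x = 123 successes in n = 428, p̂ = 0.28738.
Under H₀, SE = √(p₀(1−p₀)/n) = √(0.35·0.65/428) = √0.000531542 = 0.023055.
z = (p̂ − p₀)/SE = (0.28738 − 0.35)/0.023055 = -2.716.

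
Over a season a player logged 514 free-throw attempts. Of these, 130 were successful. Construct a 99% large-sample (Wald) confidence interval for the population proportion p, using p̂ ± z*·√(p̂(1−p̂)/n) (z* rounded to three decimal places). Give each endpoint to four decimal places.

The sample proportion is 130/514 = 0.25292.
SE = √(p̂(1−p̂)/n) = √(0.188951/514) = 0.019173.
For 99% confidence, z* = 2.576.
Margin of error: 2.576 × 0.019173 = 0.04939.
CI: 0.25292 ± 0.04939 = (0.2035, 0.3023).

(0.2035, 0.3023)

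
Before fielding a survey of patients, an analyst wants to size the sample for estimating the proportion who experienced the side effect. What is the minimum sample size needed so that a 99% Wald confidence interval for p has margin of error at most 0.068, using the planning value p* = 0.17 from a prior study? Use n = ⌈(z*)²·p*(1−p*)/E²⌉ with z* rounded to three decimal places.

The 99% critical value is z* = 2.576.
p*(1−p*) = 0.17·0.83 = 0.1411.
Required n before rounding: 6.635776 × 0.1411 / 0.068² = 202.489.
⌈202.489⌉ = 203.

n = 203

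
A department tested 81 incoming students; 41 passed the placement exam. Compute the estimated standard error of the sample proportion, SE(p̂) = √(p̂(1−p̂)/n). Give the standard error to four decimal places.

SE = 0.0556

With x = 41 successes in n = 81, p̂ = 0.50617.
p̂(1−p̂) = 0.50617·0.49383 = 0.249962.
Dividing by n and taking the root: √0.003085951 = 0.0556.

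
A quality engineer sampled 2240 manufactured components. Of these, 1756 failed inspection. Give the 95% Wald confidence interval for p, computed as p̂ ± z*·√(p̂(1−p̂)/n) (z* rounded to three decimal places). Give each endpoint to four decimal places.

Sample proportion p̂ = 1756/2240 = 0.78393.
SE = √(p̂(1−p̂)/n) = √(0.169385/2240) = 0.008696.
For 95% confidence, z* = 1.960.
Margin = 1.960·0.008696 = 0.01704.
CI: 0.78393 ± 0.01704 = (0.7669, 0.8010).

(0.7669, 0.8010)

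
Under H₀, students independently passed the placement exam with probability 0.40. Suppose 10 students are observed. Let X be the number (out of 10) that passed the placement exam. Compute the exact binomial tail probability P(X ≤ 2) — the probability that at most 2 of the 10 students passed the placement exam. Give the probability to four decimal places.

X ~ Binomial(n=10, p=0.40).
P(X ≤ 2) = C(10,0)·0.40^0·0.60^10 + C(10,1)·0.40^1·0.60^9 + C(10,2)·0.40^2·0.60^8.
= 0.006047 + 0.040311 + 0.120932 = 0.1673.

P = 0.1673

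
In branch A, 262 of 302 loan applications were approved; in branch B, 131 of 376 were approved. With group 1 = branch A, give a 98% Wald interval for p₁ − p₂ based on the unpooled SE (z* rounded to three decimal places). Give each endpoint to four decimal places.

(0.4462, 0.5921)

p̂₁ = 262/302 = 0.86755, p̂₂ = 131/376 = 0.34840; p̂₁ − p̂₂ = 0.51915.
SE = √(0.000380488 + 0.000603773) = √0.000984261 = 0.031373.
z* = 2.326 at the 98% level. Margin of error = 0.07297.
CI: 0.51915 ± 0.07297 = (0.4462, 0.5921).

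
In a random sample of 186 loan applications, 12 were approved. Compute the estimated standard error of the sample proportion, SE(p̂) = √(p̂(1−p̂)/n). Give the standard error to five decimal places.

With x = 12 successes in n = 186, p̂ = 0.06452.
p̂(1−p̂) = 0.060357.
SE = √(0.060357/186) = √0.000324500 = 0.01801.

SE = 0.01801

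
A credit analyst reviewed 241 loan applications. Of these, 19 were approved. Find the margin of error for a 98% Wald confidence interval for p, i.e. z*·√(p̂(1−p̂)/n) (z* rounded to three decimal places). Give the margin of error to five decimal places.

The sample proportion is 19/241 = 0.07884.
SE = √(p̂(1−p̂)/n) = √(0.072623/241) = 0.017359.
The 98% critical value is z* = 2.326.
Margin of error = z*·SE = 2.326 × 0.017359 = 0.04038.

ME = 0.04038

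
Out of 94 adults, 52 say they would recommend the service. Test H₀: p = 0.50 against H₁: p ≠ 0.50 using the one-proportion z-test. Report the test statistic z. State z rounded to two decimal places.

z = 1.03

Sample proportion p̂ = 52/94 = 0.55319.
SE₀ = √(0.50·0.50/94) = 0.051571.
z = (p̂ − p₀)/SE = (0.55319 − 0.50)/0.051571 = 1.03.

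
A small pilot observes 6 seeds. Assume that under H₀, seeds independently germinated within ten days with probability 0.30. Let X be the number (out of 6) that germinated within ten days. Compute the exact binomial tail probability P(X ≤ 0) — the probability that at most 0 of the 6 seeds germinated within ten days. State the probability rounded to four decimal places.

X is binomial with n = 6 and p = 0.30.
P(X ≤ 0) = C(6,0)·0.30^0·0.70^6.
= 0.117649 = 0.1176.

P = 0.1176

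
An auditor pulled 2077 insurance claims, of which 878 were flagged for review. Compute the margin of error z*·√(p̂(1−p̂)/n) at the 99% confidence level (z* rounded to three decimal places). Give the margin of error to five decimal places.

With x = 878 successes in n = 2077, p̂ = 0.42273.
Standard error of p̂: √(0.244029/2077) = √0.000117491 = 0.010839.
For 99% confidence, z* = 2.576.
ME = 2.576·0.010839 = 0.02792.

ME = 0.02792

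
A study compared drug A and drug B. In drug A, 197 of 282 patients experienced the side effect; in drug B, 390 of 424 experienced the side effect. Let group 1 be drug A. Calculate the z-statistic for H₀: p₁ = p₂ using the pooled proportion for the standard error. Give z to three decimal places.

p̂₁ = 197/282 = 0.69858, p̂₂ = 390/424 = 0.91981.
Pooling: p̂ = 587/706 = 0.83144.
Pooled SE = √[0.1401444·0.00590459] ≈ 0.028766.
z = -0.22123/0.028766 = -7.691.

z = -7.691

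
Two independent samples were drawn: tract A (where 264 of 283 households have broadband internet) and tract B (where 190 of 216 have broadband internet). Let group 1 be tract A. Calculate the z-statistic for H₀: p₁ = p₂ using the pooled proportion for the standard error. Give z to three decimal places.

Sample proportions: p̂₁ = 264/283 = 0.93286 and p̂₂ = 190/216 = 0.87963.
Pooled p̂ = (264+190)/(283+216) = 454/499 = 0.90982.
Pooled SE = √[0.0820479·0.00816320] ≈ 0.025880.
z = 0.05323/0.025880 = 2.057.

z = 2.057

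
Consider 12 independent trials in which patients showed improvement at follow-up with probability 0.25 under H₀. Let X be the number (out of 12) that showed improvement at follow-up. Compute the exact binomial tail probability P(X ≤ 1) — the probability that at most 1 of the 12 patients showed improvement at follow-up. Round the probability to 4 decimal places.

X ~ Binomial(n=12, p=0.25).
P(X ≤ 1) = C(12,0)·0.25^0·0.75^12 + C(12,1)·0.25^1·0.75^11.
= 0.031676 + 0.126705 = 0.1584.

P = 0.1584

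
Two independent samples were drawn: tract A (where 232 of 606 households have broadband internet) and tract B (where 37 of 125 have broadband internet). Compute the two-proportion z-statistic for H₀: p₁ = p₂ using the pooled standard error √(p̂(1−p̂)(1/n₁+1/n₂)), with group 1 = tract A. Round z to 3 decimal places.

Sample proportions: p̂₁ = 232/606 = 0.38284 and p̂₂ = 37/125 = 0.29600.
Pooled p̂ = (232+37)/(606+125) = 269/731 = 0.36799.
Pooled SE = √[0.2325731·0.00965017] ≈ 0.047375.
z = (p̂₁ − p̂₂)/SE = (0.38284 − 0.29600)/0.047375 = 0.08684/0.047375 = 1.833.

z = 1.833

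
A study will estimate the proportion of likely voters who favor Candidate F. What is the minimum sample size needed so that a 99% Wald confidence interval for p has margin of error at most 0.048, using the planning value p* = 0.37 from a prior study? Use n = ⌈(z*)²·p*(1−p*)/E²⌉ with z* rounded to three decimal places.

The 99% critical value is z* = 2.576.
p*(1−p*) = 0.37·0.63 = 0.2331.
Required n before rounding: 6.635776 × 0.2331 / 0.048² = 671.354.
Rounding up, n = 672.

n = 672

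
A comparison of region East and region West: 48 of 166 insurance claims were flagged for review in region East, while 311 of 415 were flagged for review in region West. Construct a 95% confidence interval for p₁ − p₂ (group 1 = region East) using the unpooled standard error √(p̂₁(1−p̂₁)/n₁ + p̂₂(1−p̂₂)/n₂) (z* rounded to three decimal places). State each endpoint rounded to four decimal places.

p̂₁ = 0.28916, p̂₂ = 0.74940, so the observed difference is -0.46024.
Unpooled SE = √(p̂₁(1−p̂₁)/n₁ + p̂₂(1−p̂₂)/n₂) = √(0.001238223 + 0.000452532) = 0.041119.
For 95% confidence, z* = 1.960. Margin of error = 0.08059.
So the interval runs from -0.5408 to -0.3796.

(-0.5408, -0.3796)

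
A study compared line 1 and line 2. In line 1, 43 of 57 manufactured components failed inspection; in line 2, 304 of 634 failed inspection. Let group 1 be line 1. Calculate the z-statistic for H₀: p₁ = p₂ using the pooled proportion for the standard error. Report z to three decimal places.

p̂₁ = 43/57 = 0.75439, p̂₂ = 304/634 = 0.47950.
Pooled p̂ = (43+304)/(57+634) = 347/691 = 0.50217.
SE = √[p̂(1−p̂)(1/n₁+1/n₂)] = √[0.50217·0.49783·(1/57+1/634)] ≈ 0.069139.
z = 0.27489/0.069139 = 3.976.

z = 3.976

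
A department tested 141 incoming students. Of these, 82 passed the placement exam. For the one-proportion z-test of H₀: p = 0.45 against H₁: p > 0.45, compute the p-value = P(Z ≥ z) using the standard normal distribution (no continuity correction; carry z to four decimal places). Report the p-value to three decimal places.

The sample proportion is 82/141 = 0.58156.
SE₀ = √(0.45·0.55/141) = 0.041897.
Test statistic (full precision, shown to 4 dp): z = (82/141 − 0.45)/SE₀ ≈ 3.1401.
From the standard normal, P(Z ≥ z) = 0.001.

p-value = 0.001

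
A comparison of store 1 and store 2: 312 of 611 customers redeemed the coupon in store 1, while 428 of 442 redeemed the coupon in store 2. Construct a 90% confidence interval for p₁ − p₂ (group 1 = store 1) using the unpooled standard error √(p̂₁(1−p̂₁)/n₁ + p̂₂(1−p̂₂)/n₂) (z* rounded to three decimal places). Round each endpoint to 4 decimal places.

p̂₁ = 312/611 = 0.51064, p̂₂ = 428/442 = 0.96833; p̂₁ − p̂₂ = -0.45769.
SE = √(0.000408980 + 0.000069391) = √0.000478371 = 0.021872.
z* = 1.645 at the 90% level. Margin = 1.645·0.021872 = 0.03598.
So the interval runs from -0.4937 to -0.4217.

(-0.4937, -0.4217)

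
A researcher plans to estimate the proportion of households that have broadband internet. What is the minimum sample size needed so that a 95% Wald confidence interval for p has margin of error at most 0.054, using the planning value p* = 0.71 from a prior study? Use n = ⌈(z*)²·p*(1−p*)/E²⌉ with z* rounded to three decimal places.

z* = 1.960 at the 95% level.
p*(1−p*) = 0.71·0.29 = 0.2059.
Required n before rounding: 3.841600 × 0.2059 / 0.054² = 271.257.
Rounding up, n = 272.

n = 272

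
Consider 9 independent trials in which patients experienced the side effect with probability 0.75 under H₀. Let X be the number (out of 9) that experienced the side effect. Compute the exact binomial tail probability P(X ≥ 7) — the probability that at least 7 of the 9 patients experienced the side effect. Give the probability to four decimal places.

P = 0.6007

X is binomial with n = 9 and p = 0.75.
P(X ≥ 7) = C(9,7)·0.75^7·0.25^2 + C(9,8)·0.75^8·0.25^1 + C(9,9)·0.75^9·0.25^0.
= 0.300339 + 0.225254 + 0.075085 = 0.6007.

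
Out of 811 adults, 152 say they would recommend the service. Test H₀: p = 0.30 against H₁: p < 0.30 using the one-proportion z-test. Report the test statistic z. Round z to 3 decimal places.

p̂ = 152/811 = 0.18742.
Under H₀, SE = √(p₀(1−p₀)/n) = √(0.30·0.70/811) = √0.000258940 = 0.016092.
z = (p̂ − p₀)/SE = (0.18742 − 0.30)/0.016092 = -6.996.

z = -6.996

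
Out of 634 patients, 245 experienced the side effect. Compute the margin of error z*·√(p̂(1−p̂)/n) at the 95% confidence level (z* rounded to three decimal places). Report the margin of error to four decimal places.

ME = 0.0379

Sample proportion p̂ = 245/634 = 0.38644.
SE(p̂) = √(0.38644·0.61356/634) = 0.019339.
z* = 1.960 at the 95% level.
So ME = 0.0379.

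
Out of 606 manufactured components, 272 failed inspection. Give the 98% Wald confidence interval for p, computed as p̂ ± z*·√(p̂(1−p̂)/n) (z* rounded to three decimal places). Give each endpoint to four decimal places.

(0.4018, 0.4958)

p̂ = 272/606 = 0.44884.
SE(p̂) = √(0.44884·0.55116/606) = 0.020205.
z* = 2.326 at the 98% level.
Margin = 2.326·0.020205 = 0.04700.
CI: 0.44884 ± 0.04700 = (0.4018, 0.4958).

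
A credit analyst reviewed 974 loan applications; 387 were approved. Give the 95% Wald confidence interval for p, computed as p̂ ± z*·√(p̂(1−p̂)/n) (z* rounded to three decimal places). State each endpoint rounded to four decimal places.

With x = 387 successes in n = 974, p̂ = 0.39733.
SE(p̂) = √(0.39733·0.60267/974) = 0.015680.
z* = 1.960 at the 95% level.
Margin of error: 1.960 × 0.015680 = 0.03073.
So the interval runs from 0.3666 to 0.4281.

(0.3666, 0.4281)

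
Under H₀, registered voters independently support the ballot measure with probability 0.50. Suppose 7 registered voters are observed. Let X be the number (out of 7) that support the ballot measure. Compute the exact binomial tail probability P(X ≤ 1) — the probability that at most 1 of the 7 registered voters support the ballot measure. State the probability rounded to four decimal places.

P = 0.0625

X ~ Binomial(n=7, p=0.50).
P(X ≤ 1) = C(7,0)·0.50^0·0.50^7 + C(7,1)·0.50^1·0.50^6.
= 0.007812 + 0.054688 = 0.0625.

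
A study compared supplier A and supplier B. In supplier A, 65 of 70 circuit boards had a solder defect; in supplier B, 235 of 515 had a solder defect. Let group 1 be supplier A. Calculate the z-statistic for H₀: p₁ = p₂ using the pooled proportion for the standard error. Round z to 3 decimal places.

z = 7.417

p̂₁ = 65/70 = 0.92857, p̂₂ = 235/515 = 0.45631.
Pooling: p̂ = 300/585 = 0.51282.
Pooled SE = √[0.2498356·0.01622746] ≈ 0.063673.
z = 0.47226/0.063673 = 7.417.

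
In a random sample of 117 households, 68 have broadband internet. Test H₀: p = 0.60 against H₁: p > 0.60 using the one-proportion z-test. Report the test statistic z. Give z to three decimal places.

z = -0.415

The sample proportion is 68/117 = 0.58120.
SE₀ = √(0.60·0.40/117) = 0.045291.
z = (p̂ − p₀)/SE = (0.58120 − 0.60)/0.045291 = -0.415.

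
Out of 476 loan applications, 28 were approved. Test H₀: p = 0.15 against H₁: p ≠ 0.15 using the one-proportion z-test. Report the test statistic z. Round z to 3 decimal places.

p̂ = 28/476 = 0.05882.
Under H₀, SE = √(p₀(1−p₀)/n) = √(0.15·0.85/476) = √0.000267857 = 0.016366.
z = (0.05882 − 0.15)/0.016366 = -0.09118/0.016366 = -5.571.

z = -5.571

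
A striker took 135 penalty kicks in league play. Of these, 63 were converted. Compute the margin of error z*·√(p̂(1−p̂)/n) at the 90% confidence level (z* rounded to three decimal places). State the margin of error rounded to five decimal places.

With x = 63 successes in n = 135, p̂ = 0.46667.
SE = √(p̂(1−p̂)/n) = √(0.248889/135) = 0.042937.
z* = 1.645 at the 90% level.
So ME = 0.07063.

ME = 0.07063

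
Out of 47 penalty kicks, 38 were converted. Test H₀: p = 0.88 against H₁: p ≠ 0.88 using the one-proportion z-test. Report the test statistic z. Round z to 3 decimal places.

z = -1.508

The sample proportion is 38/47 = 0.80851.
Under H₀, SE = √(p₀(1−p₀)/n) = √(0.88·0.12/47) = √0.002246809 = 0.047401.
Test statistic: z = -0.07149/0.047401 = -1.508.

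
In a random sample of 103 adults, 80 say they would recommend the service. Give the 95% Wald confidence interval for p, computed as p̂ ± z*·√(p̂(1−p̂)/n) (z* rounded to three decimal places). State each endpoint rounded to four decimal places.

The sample proportion is 80/103 = 0.77670.
SE(p̂) = √(0.77670·0.22330/103) = 0.041035.
The 95% critical value is z* = 1.960.
Margin = 1.960·0.041035 = 0.08043.
CI: 0.77670 ± 0.08043 = (0.6963, 0.8571).

(0.6963, 0.8571)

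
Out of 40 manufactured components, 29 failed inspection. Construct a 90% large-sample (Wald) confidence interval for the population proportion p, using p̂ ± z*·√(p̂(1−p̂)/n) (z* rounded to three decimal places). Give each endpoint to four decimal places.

The sample proportion is 29/40 = 0.72500.
SE(p̂) = √(0.72500·0.27500/40) = 0.070600.
z* = 1.645 at the 90% level.
Margin = 1.645·0.070600 = 0.11614.
So the interval runs from 0.6089 to 0.8411.

(0.6089, 0.8411)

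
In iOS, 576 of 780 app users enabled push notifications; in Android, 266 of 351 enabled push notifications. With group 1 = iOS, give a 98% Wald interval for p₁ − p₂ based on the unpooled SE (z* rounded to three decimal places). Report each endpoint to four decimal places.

(-0.0839, 0.0452)

p̂₁ = 576/780 = 0.73846, p̂₂ = 266/351 = 0.75783; p̂₁ − p̂₂ = -0.01937.
Unpooled SE = √(p̂₁(1−p̂₁)/n₁ + p̂₂(1−p̂₂)/n₂) = √(0.000247610 + 0.000522853) = 0.027757.
z* = 2.326 at the 98% level. Margin = 2.326·0.027757 = 0.06456.
CI: -0.01937 ± 0.06456 = (-0.0839, 0.0452).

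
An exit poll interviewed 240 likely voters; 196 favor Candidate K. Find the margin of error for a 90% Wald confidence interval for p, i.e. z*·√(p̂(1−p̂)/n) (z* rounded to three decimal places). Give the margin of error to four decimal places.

With x = 196 successes in n = 240, p̂ = 0.81667.
SE(p̂) = √(0.81667·0.18333/240) = 0.024977.
The 90% critical value is z* = 1.645.
ME = 1.645·0.024977 = 0.0411.

ME = 0.0411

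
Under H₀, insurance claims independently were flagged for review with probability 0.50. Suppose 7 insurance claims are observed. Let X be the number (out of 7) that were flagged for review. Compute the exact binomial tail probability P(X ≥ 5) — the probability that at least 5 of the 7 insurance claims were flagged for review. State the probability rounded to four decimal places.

P = 0.2266

X ~ Binomial(n=7, p=0.50).
P(X ≥ 5) = C(7,5)·0.50^5·0.50^2 + C(7,6)·0.50^6·0.50^1 + C(7,7)·0.50^7·0.50^0.
= 0.164062 + 0.054688 + 0.007812 = 0.2266.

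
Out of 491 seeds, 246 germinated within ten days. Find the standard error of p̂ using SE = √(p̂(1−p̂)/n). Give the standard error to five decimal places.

SE = 0.02256

The sample proportion is 246/491 = 0.50102.
p̂(1−p̂) = 0.249999.
SE = √(0.249999/491) = 0.02256.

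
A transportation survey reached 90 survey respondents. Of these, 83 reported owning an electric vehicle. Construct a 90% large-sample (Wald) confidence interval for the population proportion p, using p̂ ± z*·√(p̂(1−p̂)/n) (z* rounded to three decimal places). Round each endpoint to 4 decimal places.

(0.8758, 0.9687)

The sample proportion is 83/90 = 0.92222.
SE(p̂) = √(0.92222·0.07778/90) = 0.028231.
For 90% confidence, z* = 1.645.
Margin of error: 1.645 × 0.028231 = 0.04644.
Interval: 0.92222 ± 0.04644 → (0.8758, 0.9687).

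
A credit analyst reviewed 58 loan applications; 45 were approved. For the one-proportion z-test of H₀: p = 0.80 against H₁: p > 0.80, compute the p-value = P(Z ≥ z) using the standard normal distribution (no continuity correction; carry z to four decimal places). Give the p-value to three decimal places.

p-value = 0.677

p̂ = 45/58 = 0.77586.
Null standard error: √(0.80·0.20/58) = √0.002758621 = 0.052523.
Test statistic (full precision, shown to 4 dp): z = (45/58 − 0.80)/SE₀ ≈ -0.4596.
From the standard normal, P(Z ≥ z) = 0.677.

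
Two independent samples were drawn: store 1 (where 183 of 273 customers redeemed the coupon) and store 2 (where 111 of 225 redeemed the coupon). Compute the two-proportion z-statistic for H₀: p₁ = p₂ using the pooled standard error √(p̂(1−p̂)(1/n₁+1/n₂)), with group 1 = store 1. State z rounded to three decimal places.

z = 3.997

Sample proportions: p̂₁ = 183/273 = 0.67033 and p̂₂ = 111/225 = 0.49333.
Pooling: p̂ = 294/498 = 0.59036.
Pooled SE = √[0.2418348·0.00810745] ≈ 0.044279.
z = 0.17700/0.044279 = 3.997.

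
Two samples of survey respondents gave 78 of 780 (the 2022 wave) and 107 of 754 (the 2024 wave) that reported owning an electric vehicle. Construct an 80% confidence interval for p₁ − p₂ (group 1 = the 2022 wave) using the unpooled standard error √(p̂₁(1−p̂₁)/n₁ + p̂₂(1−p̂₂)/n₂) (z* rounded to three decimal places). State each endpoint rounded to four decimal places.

p̂₁ = 78/780 = 0.10000, p̂₂ = 107/754 = 0.14191; p̂₁ − p̂₂ = -0.04191.
Unpooled SE = √(p̂₁(1−p̂₁)/n₁ + p̂₂(1−p̂₂)/n₂) = √(0.000115385 + 0.000161501) = 0.016640.
The 80% critical value is z* = 1.282. Margin = 1.282·0.016640 = 0.02133.
CI: -0.04191 ± 0.02133 = (-0.0632, -0.0206).

(-0.0632, -0.0206)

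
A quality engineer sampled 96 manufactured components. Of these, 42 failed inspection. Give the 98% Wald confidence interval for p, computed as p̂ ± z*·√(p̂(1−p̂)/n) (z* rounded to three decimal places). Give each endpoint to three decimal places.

Sample proportion p̂ = 42/96 = 0.43750.
Standard error of p̂: √(0.246094/96) = √0.002563477 = 0.050631.
The 98% critical value is z* = 2.326.
Margin of error: 2.326 × 0.050631 = 0.11777.
So the interval runs from 0.320 to 0.555.

(0.320, 0.555)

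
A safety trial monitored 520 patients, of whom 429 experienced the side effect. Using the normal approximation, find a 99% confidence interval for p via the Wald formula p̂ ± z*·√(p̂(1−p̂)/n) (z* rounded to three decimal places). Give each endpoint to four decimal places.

(0.7821, 0.8679)

Sample proportion p̂ = 429/520 = 0.82500.
SE = √(p̂(1−p̂)/n) = √(0.144375/520) = 0.016663.
For 99% confidence, z* = 2.576.
Margin of error: 2.576 × 0.016663 = 0.04292.
So the interval runs from 0.7821 to 0.8679.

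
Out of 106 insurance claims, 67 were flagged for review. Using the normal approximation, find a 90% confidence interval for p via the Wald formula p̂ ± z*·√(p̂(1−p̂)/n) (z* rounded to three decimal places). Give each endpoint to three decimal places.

(0.555, 0.709)

p̂ = 67/106 = 0.63208.
SE(p̂) = √(0.63208·0.36792/106) = 0.046839.
z* = 1.645 at the 90% level.
Margin of error: 1.645 × 0.046839 = 0.07705.
Interval: 0.63208 ± 0.07705 → (0.555, 0.709).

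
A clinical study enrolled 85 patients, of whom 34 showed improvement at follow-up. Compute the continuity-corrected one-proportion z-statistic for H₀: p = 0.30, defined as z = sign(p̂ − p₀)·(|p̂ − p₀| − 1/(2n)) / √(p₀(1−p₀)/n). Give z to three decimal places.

z = 1.894

The sample proportion is 34/85 = 0.40000. p̂ − p₀ = 0.100000.
Continuity correction 1/(2n) = 1/170 = 0.005882.
Corrected numerator: |0.100000| − 0.005882 = 0.094118.
Null standard error: √(0.30·0.70/85) = √0.002470588 = 0.049705.
z = (+)0.094118/0.049705 = 1.894.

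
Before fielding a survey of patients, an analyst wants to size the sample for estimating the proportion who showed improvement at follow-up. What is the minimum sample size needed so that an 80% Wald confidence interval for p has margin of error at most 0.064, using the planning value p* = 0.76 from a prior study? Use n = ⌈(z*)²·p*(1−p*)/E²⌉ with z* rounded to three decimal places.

n = 74

For 80% confidence, z* = 1.282.
p*(1−p*) = 0.76·0.24 = 0.1824.
(z*)²·p*(1−p*)/E² = 1.643524·0.1824/0.004096 = 73.188.
Rounding up, n = 74.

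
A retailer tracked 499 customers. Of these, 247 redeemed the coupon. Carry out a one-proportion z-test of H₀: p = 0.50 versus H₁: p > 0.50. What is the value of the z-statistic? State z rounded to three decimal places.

The sample proportion is 247/499 = 0.49499.
Null standard error: √(0.50·0.50/499) = √0.000501002 = 0.022383.
z = (0.49499 − 0.50)/0.022383 = -0.00501/0.022383 = -0.224.

z = -0.224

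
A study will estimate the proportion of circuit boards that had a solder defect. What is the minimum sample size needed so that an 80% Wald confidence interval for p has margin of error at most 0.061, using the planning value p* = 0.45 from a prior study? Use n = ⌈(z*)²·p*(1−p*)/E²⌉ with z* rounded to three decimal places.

For 80% confidence, z* = 1.282.
p*(1−p*) = 0.45·0.55 = 0.2475.
Required n before rounding: 1.643524 × 0.2475 / 0.061² = 109.318.
Rounding up, n = 110.

n = 110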